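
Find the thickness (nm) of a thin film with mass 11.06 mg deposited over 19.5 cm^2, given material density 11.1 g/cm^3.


Convert: m = 11.06 mg = 1.1060e-05 kg, A = 19.5 cm^2 = 1.9500e-03 m^2, rho = 11.1 g/cm^3 = 11100 kg/m^3
t = m / (A * rho)
t = 1.1060e-05 / (1.9500e-03 * 11100)
t = 5.1097e-07 m = 511.0 nm

511.0


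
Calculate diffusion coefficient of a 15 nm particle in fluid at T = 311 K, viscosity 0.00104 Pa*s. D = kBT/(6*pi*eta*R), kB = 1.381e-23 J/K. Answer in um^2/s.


Radius R = 15/2 = 7.5 nm = 7.5e-09 m
D = kB*T / (6*pi*eta*R)
D = 1.381e-23 * 311 / (6 * pi * 0.00104 * 7.5e-09)
D = 2.92118e-11 m^2/s = 29.212 um^2/s

29.212


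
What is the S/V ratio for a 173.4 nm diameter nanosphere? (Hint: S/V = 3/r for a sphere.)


Radius r = 173.4/2 = 86.7 nm
S/V = 3 / r = 3 / 86.7
S/V = 0.0346 nm^-1

0.0346


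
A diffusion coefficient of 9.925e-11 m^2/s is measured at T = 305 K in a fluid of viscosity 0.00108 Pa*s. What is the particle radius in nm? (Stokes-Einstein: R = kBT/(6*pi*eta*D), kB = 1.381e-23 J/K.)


Stokes-Einstein: R = kB*T / (6*pi*eta*D)
R = 1.381e-23 * 305 / (6 * pi * 0.00108 * 9.925e-11)
R = 2.08467e-09 m = 2.08 nm

2.08


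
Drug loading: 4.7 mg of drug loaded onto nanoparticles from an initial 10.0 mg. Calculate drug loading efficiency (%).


Drug loading efficiency = (drug loaded / drug initial) * 100
DLE = 4.7 / 10.0 * 100
DLE = 0.47 * 100
DLE = 47.0%

47.0


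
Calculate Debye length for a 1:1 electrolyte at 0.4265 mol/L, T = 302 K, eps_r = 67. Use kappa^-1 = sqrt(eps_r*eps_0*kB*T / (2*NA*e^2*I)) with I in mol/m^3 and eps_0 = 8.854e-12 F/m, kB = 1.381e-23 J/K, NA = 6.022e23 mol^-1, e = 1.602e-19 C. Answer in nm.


Ionic strength I = 0.4265 * 1^2 * 1000 = 426.5 mol/m^3
kappa^-1 = sqrt(67 * 8.854e-12 * 1.381e-23 * 302 / (2 * 6.022e23 * (1.602e-19)^2 * 426.5))
kappa^-1 = 0.433 nm

0.433


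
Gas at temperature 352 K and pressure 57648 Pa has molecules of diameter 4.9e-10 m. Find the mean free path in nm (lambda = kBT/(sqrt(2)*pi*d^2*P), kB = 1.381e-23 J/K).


Mean free path: lambda = kB*T / (sqrt(2) * pi * d^2 * P)
lambda = 1.381e-23 * 352 / (sqrt(2) * pi * (4.9e-10)^2 * 57648)
lambda = 7.90488e-08 m
lambda = 79.05 nm

79.05


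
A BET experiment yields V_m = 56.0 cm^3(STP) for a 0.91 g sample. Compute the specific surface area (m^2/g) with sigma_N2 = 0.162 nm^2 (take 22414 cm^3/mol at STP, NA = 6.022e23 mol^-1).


Number of moles in monolayer = V_m / 22414 = 56.0 / 22414 = 0.00249844
Number of molecules = moles * NA = 0.00249844 * 6.022e23
SA = molecules * sigma / mass
SA = (56.0 / 22414) * 6.022e23 * 0.162e-18 / 0.91
SA = 267.8 m^2/g

267.8


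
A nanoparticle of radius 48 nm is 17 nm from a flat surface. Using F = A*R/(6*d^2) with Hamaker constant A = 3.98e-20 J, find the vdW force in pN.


Convert to SI: R = 48 nm = 4.8e-08 m, d = 17 nm = 1.7e-08 m
F = A * R / (6 * d^2)
F = 3.98e-20 * 4.8e-08 / (6 * (1.7e-08)^2)
F = 1.10173e-12 N = 1.102 pN

1.102


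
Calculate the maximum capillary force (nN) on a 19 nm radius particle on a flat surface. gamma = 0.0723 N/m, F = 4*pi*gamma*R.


Convert radius: R = 19 nm = 1.9e-08 m
F = 4 * pi * gamma * R
F = 4 * pi * 0.0723 * 1.9e-08
F = 1.72624e-08 N = 17.2624 nN

17.2624


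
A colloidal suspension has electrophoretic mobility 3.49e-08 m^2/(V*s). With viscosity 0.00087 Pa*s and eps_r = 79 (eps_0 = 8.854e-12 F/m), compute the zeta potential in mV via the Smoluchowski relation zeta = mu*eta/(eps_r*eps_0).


Smoluchowski equation: zeta = mu * eta / (eps_r * eps_0)
zeta = 3.49e-08 * 0.00087 / (79 * 8.854e-12)
zeta = 0.043409 V = 43.41 mV

43.41


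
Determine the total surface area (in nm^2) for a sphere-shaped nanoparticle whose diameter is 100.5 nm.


Radius r = 100.5/2 = 50.25 nm
Surface area SA = 4 * pi * r^2
SA = 4 * pi * (50.25)^2
SA = 31730.87 nm^2

31730.87


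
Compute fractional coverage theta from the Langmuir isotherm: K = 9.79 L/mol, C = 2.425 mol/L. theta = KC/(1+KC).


Langmuir isotherm: theta = K*C / (1 + K*C)
K*C = 9.79 * 2.425 = 23.74075
theta = 23.74075 / (1 + 23.74075) = 23.74075 / 24.74075
theta = 0.9596

0.9596


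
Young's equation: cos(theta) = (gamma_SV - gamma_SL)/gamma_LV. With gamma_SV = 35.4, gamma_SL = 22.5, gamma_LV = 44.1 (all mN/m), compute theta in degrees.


cos(theta) = (gamma_SV - gamma_SL) / gamma_LV
cos(theta) = (35.4 - 22.5) / 44.1
cos(theta) = 0.292517
theta = arccos(0.292517) = 72.99 degrees

72.99


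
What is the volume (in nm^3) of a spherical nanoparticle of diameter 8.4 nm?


Radius r = 8.4/2 = 4.2 nm
Volume V = (4/3) * pi * r^3
V = (4/3) * pi * (4.2)^3
V = 310.34 nm^3

310.34


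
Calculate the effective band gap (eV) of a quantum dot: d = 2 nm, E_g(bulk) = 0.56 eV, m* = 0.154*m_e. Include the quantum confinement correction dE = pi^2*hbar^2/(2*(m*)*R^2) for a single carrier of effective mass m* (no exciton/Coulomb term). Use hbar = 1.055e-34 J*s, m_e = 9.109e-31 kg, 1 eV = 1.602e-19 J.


Radius R = 2/2 nm = 1e-09 m
Confinement energy dE = pi^2 * hbar^2 / (2 * m_eff * m_e * R^2)
dE = pi^2 * (1.055e-34)^2 / (2 * 0.154 * 9.109e-31 * (1e-09)^2) J, divided by 1.602e-19 J/eV
dE = 2.4441 eV
Total band gap = E_g(bulk) + dE = 0.56 + 2.4441 = 3.0041 eV

3.0041


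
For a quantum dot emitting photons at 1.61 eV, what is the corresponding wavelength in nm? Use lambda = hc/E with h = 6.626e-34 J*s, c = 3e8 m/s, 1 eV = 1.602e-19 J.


Convert energy: E = 1.61 eV = 1.61 * 1.602e-19 = 2.57922e-19 J
lambda = h*c / E = 6.626e-34 * 3e8 / 2.57922e-19
lambda = 7.70698e-07 m = 770.7 nm

770.7


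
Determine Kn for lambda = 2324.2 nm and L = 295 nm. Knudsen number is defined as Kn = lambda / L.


Knudsen number Kn = lambda / L
Kn = 2324.2 / 295
Kn = 7.8786

7.8786


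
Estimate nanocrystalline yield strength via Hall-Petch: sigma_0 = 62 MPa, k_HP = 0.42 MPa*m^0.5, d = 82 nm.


d = 82 nm = 8.2e-08 m
sqrt(d) = 0.0002863564
Hall-Petch contribution = k / sqrt(d) = 0.42 / 0.0002863564 = 1466.7 MPa
sigma = sigma_0 + k/sqrt(d) = 62 + 1466.7 = 1528.7 MPa

1528.7


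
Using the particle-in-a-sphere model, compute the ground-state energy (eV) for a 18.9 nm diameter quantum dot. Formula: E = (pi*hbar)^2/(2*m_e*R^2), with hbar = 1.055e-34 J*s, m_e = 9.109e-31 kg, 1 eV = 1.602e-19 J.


Radius R = 18.9/2 = 9.45 nm = 9.45e-09 m
E = (pi * 1.055e-34)^2 / (2 * 9.109e-31 * (9.45e-09)^2)
E(J) = 6.75212e-22
E = E(J) / 1.602e-19 = 0.0042 eV

0.0042


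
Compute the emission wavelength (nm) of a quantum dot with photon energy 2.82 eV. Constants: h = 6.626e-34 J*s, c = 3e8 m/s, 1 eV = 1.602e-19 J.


Convert energy: E = 2.82 eV = 2.82 * 1.602e-19 = 4.51764e-19 J
lambda = h*c / E = 6.626e-34 * 3e8 / 4.51764e-19
lambda = 4.40009e-07 m = 440.0 nm

440.0


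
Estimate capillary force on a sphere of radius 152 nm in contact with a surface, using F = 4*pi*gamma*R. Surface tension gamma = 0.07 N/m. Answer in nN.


Convert radius: R = 152 nm = 1.52e-07 m
F = 4 * pi * gamma * R
F = 4 * pi * 0.07 * 1.52e-07
F = 1.33706e-07 N = 133.7062 nN

133.7062


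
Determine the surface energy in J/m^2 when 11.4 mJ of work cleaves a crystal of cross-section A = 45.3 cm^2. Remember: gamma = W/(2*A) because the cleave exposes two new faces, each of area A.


Convert: A = 45.3 cm^2 = 0.00453 m^2, W = 11.4 mJ = 0.0114 J
Cleaving exposes two faces of area A, so total new surface = 2*A and gamma = W / (2*A)
gamma = 0.0114 / (2 * 0.00453)
gamma = 1.258 J/m^2

1.258


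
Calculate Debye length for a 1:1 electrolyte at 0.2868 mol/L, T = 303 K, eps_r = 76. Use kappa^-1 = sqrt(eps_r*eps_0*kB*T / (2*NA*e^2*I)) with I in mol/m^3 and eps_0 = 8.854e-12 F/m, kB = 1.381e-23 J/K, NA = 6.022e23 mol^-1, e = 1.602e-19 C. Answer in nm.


Ionic strength I = 0.2868 * 1^2 * 1000 = 286.8 mol/m^3
kappa^-1 = sqrt(76 * 8.854e-12 * 1.381e-23 * 303 / (2 * 6.022e23 * (1.602e-19)^2 * 286.8))
kappa^-1 = 0.564 nm

0.564


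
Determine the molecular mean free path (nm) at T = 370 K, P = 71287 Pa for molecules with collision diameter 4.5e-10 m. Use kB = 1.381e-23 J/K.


Mean free path: lambda = kB*T / (sqrt(2) * pi * d^2 * P)
lambda = 1.381e-23 * 370 / (sqrt(2) * pi * (4.5e-10)^2 * 71287)
lambda = 7.96701e-08 m
lambda = 79.67 nm

79.67


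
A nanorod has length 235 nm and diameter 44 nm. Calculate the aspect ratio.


Aspect ratio AR = length / diameter
AR = 235 / 44
AR = 5.34

5.34


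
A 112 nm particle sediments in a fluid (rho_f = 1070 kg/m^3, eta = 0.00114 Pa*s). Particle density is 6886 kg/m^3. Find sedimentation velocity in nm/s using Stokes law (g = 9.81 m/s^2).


Radius R = 112/2 nm = 5.6e-08 m
Density difference = 6886 - 1070 = 5816 kg/m^3
v = 2 * R^2 * (rho_p - rho_f) * g / (9 * eta)
v = 2 * (5.6e-08)^2 * 5816 * 9.81 / (9 * 0.00114)
v = 3.4878e-08 m/s = 34.878 nm/s

34.878


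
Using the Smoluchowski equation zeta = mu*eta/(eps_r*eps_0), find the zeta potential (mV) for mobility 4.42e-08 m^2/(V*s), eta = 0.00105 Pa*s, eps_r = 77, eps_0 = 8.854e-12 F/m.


Smoluchowski equation: zeta = mu * eta / (eps_r * eps_0)
zeta = 4.42e-08 * 0.00105 / (77 * 8.854e-12)
zeta = 0.068074 V = 68.07 mV

68.07


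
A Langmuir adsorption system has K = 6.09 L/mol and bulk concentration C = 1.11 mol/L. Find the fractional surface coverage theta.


Langmuir isotherm: theta = K*C / (1 + K*C)
K*C = 6.09 * 1.11 = 6.7599
theta = 6.7599 / (1 + 6.7599) = 6.7599 / 7.7599
theta = 0.8711

0.8711


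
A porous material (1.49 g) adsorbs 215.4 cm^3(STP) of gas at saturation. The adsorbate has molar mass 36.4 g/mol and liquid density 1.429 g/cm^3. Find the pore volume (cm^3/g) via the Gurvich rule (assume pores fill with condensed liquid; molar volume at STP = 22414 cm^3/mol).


Moles adsorbed n = V_ads / 22414 = 215.4 / 22414 = 9.610065e-03 mol
Liquid volume V_liq = n * M / rho_liq = 9.610065e-03 * 36.4 / 1.429 = 0.24479 cm^3
Specific pore volume V_pore = V_liq / m_sample = 0.24479 / 1.49
V_pore = 0.1643 cm^3/g

0.1643


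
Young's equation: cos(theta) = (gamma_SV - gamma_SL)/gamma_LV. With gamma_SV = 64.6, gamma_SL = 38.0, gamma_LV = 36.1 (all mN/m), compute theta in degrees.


cos(theta) = (gamma_SV - gamma_SL) / gamma_LV
cos(theta) = (64.6 - 38.0) / 36.1
cos(theta) = 0.736842
theta = arccos(0.736842) = 42.54 degrees

42.54


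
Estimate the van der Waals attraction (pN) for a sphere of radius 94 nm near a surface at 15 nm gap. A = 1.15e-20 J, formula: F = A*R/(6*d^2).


Convert to SI: R = 94 nm = 9.4e-08 m, d = 15 nm = 1.5e-08 m
F = A * R / (6 * d^2)
F = 1.15e-20 * 9.4e-08 / (6 * (1.5e-08)^2)
F = 8.00741e-13 N = 0.801 pN

0.801


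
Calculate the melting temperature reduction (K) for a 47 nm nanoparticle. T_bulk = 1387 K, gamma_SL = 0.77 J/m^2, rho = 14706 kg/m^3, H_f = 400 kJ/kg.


Radius R = 47/2 = 23.5 nm = 2.35e-08 m
Convert H_f = 400 kJ/kg = 400000 J/kg
dT = 2 * gamma_SL * T_bulk / (rho * H_f * R)
dT = 2 * 0.77 * 1387 / (14706 * 400000 * 2.35e-08)
dT = 15.5 K

15.5


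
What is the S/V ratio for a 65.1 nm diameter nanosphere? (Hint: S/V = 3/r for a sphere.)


Radius r = 65.1/2 = 32.55 nm
S/V = 3 / r = 3 / 32.55
S/V = 0.0922 nm^-1

0.0922


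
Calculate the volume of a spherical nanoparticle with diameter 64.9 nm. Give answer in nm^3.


Radius r = 64.9/2 = 32.45 nm
Volume V = (4/3) * pi * r^3
V = (4/3) * pi * (32.45)^3
V = 143130.67 nm^3

143130.67


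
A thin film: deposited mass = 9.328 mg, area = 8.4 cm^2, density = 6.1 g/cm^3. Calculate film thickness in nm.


Convert: m = 9.328 mg = 9.3280e-06 kg, A = 8.4 cm^2 = 8.4000e-04 m^2, rho = 6.1 g/cm^3 = 6100 kg/m^3
t = m / (A * rho)
t = 9.3280e-06 / (8.4000e-04 * 6100)
t = 1.8205e-06 m = 1820.5 nm

1820.5


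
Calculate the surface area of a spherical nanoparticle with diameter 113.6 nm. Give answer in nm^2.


Radius r = 113.6/2 = 56.8 nm
Surface area SA = 4 * pi * r^2
SA = 4 * pi * (56.8)^2
SA = 40542.13 nm^2

40542.13


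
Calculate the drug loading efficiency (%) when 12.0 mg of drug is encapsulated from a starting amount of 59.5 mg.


Drug loading efficiency = (drug loaded / drug initial) * 100
DLE = 12.0 / 59.5 * 100
DLE = 0.2017 * 100
DLE = 20.17%

20.17


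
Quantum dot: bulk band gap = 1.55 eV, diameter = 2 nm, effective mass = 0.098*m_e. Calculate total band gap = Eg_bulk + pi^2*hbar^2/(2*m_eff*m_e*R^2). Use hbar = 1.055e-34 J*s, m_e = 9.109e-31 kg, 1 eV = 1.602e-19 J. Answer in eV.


Radius R = 2/2 nm = 1e-09 m
Confinement energy dE = pi^2 * hbar^2 / (2 * m_eff * m_e * R^2)
dE = pi^2 * (1.055e-34)^2 / (2 * 0.098 * 9.109e-31 * (1e-09)^2) J, divided by 1.602e-19 J/eV
dE = 3.8407 eV
Total band gap = E_g(bulk) + dE = 1.55 + 3.8407 = 5.3907 eV

5.3907


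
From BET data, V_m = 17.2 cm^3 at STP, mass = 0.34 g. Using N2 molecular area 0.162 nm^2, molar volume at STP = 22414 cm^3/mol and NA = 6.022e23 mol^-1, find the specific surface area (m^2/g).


Number of moles in monolayer = V_m / 22414 = 17.2 / 22414 = 0.00076738
Number of molecules = moles * NA = 0.00076738 * 6.022e23
SA = molecules * sigma / mass
SA = (17.2 / 22414) * 6.022e23 * 0.162e-18 / 0.34
SA = 220.2 m^2/g

220.2


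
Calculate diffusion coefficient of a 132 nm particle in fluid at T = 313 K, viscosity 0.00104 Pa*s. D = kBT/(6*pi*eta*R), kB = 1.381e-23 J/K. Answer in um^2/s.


Radius R = 132/2 = 66 nm = 6.6e-08 m
D = kB*T / (6*pi*eta*R)
D = 1.381e-23 * 313 / (6 * pi * 0.00104 * 6.6e-08)
D = 3.34087e-12 m^2/s = 3.341 um^2/s

3.341


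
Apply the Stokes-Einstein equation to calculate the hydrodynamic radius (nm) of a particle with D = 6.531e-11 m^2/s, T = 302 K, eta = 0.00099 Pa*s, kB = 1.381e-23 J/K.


Stokes-Einstein: R = kB*T / (6*pi*eta*D)
R = 1.381e-23 * 302 / (6 * pi * 0.00099 * 6.531e-11)
R = 3.42204e-09 m = 3.42 nm

3.42


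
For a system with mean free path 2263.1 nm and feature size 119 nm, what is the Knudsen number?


Knudsen number Kn = lambda / L
Kn = 2263.1 / 119
Kn = 19.0176

19.0176


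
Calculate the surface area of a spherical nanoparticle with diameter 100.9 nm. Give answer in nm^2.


Radius r = 100.9/2 = 50.45 nm
Surface area SA = 4 * pi * r^2
SA = 4 * pi * (50.45)^2
SA = 31983.96 nm^2

31983.96


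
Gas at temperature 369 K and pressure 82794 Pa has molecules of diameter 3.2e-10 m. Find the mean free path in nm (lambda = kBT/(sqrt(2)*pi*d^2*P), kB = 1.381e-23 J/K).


Mean free path: lambda = kB*T / (sqrt(2) * pi * d^2 * P)
lambda = 1.381e-23 * 369 / (sqrt(2) * pi * (3.2e-10)^2 * 82794)
lambda = 1.35287e-07 m
lambda = 135.29 nm

135.29


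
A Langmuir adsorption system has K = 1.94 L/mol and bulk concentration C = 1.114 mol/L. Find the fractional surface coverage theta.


Langmuir isotherm: theta = K*C / (1 + K*C)
K*C = 1.94 * 1.114 = 2.16116
theta = 2.16116 / (1 + 2.16116) = 2.16116 / 3.16116
theta = 0.6837

0.6837


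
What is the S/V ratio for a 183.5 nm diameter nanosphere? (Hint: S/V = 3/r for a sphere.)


Radius r = 183.5/2 = 91.75 nm
S/V = 3 / r = 3 / 91.75
S/V = 0.0327 nm^-1

0.0327


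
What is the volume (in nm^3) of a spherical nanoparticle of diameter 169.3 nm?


Radius r = 169.3/2 = 84.65 nm
Volume V = (4/3) * pi * r^3
V = (4/3) * pi * (84.65)^3
V = 2540794.24 nm^3

2540794.24


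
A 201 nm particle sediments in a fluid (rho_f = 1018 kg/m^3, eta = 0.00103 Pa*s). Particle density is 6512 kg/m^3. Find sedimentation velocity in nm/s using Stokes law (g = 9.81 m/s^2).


Radius R = 201/2 nm = 1.005e-07 m
Density difference = 6512 - 1018 = 5494 kg/m^3
v = 2 * R^2 * (rho_p - rho_f) * g / (9 * eta)
v = 2 * (1.005e-07)^2 * 5494 * 9.81 / (9 * 0.00103)
v = 1.17446e-07 m/s = 117.4465 nm/s

117.4465


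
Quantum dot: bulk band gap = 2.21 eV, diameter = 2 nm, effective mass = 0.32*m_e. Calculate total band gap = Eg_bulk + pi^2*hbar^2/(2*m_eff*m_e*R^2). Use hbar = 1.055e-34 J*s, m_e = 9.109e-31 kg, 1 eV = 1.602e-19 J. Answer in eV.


Radius R = 2/2 nm = 1e-09 m
Confinement energy dE = pi^2 * hbar^2 / (2 * m_eff * m_e * R^2)
dE = pi^2 * (1.055e-34)^2 / (2 * 0.32 * 9.109e-31 * (1e-09)^2) J, divided by 1.602e-19 J/eV
dE = 1.1762 eV
Total band gap = E_g(bulk) + dE = 2.21 + 1.1762 = 3.3862 eV

3.3862


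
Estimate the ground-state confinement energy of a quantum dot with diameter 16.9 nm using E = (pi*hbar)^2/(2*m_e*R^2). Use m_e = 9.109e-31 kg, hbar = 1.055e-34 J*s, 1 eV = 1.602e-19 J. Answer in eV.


Radius R = 16.9/2 = 8.45 nm = 8.45e-09 m
E = (pi * 1.055e-34)^2 / (2 * 9.109e-31 * (8.45e-09)^2)
E(J) = 8.44482e-22
E = E(J) / 1.602e-19 = 0.0053 eV

0.0053


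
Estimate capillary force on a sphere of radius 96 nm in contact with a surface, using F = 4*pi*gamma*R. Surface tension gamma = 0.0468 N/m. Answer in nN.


Convert radius: R = 96 nm = 9.6e-08 m
F = 4 * pi * gamma * R
F = 4 * pi * 0.0468 * 9.6e-08
F = 5.64582e-08 N = 56.4582 nN

56.4582


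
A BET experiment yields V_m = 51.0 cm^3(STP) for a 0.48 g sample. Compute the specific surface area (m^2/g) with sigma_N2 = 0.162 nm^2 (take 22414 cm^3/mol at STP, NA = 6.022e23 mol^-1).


Number of moles in monolayer = V_m / 22414 = 51.0 / 22414 = 0.00227536
Number of molecules = moles * NA = 0.00227536 * 6.022e23
SA = molecules * sigma / mass
SA = (51.0 / 22414) * 6.022e23 * 0.162e-18 / 0.48
SA = 462.5 m^2/g

462.5


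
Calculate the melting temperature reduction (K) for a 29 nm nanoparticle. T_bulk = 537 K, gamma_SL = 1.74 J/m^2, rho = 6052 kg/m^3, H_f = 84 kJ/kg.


Radius R = 29/2 = 14.5 nm = 1.45e-08 m
Convert H_f = 84 kJ/kg = 84000 J/kg
dT = 2 * gamma_SL * T_bulk / (rho * H_f * R)
dT = 2 * 1.74 * 537 / (6052 * 84000 * 1.45e-08)
dT = 253.5 K

253.5


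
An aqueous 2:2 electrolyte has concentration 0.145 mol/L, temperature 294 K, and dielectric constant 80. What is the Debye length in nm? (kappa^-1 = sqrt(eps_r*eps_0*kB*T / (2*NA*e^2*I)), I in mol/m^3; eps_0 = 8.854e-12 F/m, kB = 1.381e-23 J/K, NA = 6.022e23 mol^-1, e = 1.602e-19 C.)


Ionic strength I = 0.145 * 2^2 * 1000 = 580 mol/m^3
kappa^-1 = sqrt(80 * 8.854e-12 * 1.381e-23 * 294 / (2 * 6.022e23 * (1.602e-19)^2 * 580))
kappa^-1 = 0.401 nm

0.401


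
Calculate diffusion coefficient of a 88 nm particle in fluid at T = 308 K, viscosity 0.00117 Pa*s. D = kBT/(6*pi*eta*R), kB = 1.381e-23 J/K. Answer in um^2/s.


Radius R = 88/2 = 44 nm = 4.4e-08 m
D = kB*T / (6*pi*eta*R)
D = 1.381e-23 * 308 / (6 * pi * 0.00117 * 4.4e-08)
D = 4.38334e-12 m^2/s = 4.383 um^2/s

4.383


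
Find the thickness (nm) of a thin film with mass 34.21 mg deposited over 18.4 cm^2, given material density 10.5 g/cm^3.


Convert: m = 34.21 mg = 3.4210e-05 kg, A = 18.4 cm^2 = 1.8400e-03 m^2, rho = 10.5 g/cm^3 = 10500 kg/m^3
t = m / (A * rho)
t = 3.4210e-05 / (1.8400e-03 * 10500)
t = 1.7707e-06 m = 1770.7 nm

1770.7


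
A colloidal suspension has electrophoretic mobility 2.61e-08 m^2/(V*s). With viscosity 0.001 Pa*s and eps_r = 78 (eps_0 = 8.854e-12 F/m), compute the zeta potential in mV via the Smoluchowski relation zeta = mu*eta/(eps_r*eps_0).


Smoluchowski equation: zeta = mu * eta / (eps_r * eps_0)
zeta = 2.61e-08 * 0.001 / (78 * 8.854e-12)
zeta = 0.037793 V = 37.79 mV

37.79


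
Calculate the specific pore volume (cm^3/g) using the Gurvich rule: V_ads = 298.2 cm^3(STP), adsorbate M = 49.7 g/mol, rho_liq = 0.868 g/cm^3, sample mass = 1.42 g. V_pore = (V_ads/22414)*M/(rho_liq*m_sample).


Moles adsorbed n = V_ads / 22414 = 298.2 / 22414 = 1.330418e-02 mol
Liquid volume V_liq = n * M / rho_liq = 1.330418e-02 * 49.7 / 0.868 = 0.76177 cm^3
Specific pore volume V_pore = V_liq / m_sample = 0.76177 / 1.42
V_pore = 0.5365 cm^3/g

0.5365


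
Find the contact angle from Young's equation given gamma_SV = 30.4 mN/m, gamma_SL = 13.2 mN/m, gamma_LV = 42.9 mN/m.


cos(theta) = (gamma_SV - gamma_SL) / gamma_LV
cos(theta) = (30.4 - 13.2) / 42.9
cos(theta) = 0.400932
theta = arccos(0.400932) = 66.36 degrees

66.36


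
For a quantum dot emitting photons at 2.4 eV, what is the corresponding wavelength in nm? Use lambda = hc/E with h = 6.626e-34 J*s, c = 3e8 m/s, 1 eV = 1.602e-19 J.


Convert energy: E = 2.4 eV = 2.4 * 1.602e-19 = 3.8448e-19 J
lambda = h*c / E = 6.626e-34 * 3e8 / 3.8448e-19
lambda = 5.1701e-07 m = 517.0 nm

517.0


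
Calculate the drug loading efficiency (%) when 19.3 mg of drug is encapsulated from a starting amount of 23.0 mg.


Drug loading efficiency = (drug loaded / drug initial) * 100
DLE = 19.3 / 23.0 * 100
DLE = 0.8391 * 100
DLE = 83.91%

83.91


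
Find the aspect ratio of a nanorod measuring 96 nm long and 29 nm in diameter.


Aspect ratio AR = length / diameter
AR = 96 / 29
AR = 3.31

3.31


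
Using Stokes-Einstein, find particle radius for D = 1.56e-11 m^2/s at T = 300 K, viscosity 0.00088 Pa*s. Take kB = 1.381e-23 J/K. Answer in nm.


Stokes-Einstein: R = kB*T / (6*pi*eta*D)
R = 1.381e-23 * 300 / (6 * pi * 0.00088 * 1.56e-11)
R = 1.60106e-08 m = 16.01 nm

16.01


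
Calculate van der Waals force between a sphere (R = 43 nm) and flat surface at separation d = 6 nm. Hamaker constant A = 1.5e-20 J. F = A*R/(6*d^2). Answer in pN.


Convert to SI: R = 43 nm = 4.3e-08 m, d = 6 nm = 6e-09 m
F = A * R / (6 * d^2)
F = 1.5e-20 * 4.3e-08 / (6 * (6e-09)^2)
F = 2.98611e-12 N = 2.986 pN

2.986


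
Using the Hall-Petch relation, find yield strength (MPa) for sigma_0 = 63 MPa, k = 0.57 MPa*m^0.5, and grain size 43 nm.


d = 43 nm = 4.3e-08 m
sqrt(d) = 0.0002073644
Hall-Petch contribution = k / sqrt(d) = 0.57 / 0.0002073644 = 2748.8 MPa
sigma = sigma_0 + k/sqrt(d) = 63 + 2748.8 = 2811.8 MPa

2811.8


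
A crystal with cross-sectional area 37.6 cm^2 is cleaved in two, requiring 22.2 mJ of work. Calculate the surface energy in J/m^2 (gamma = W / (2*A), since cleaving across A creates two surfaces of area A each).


Convert: A = 37.6 cm^2 = 0.00376 m^2, W = 22.2 mJ = 0.0222 J
Cleaving exposes two faces of area A, so total new surface = 2*A and gamma = W / (2*A)
gamma = 0.0222 / (2 * 0.00376)
gamma = 2.952 J/m^2

2.952


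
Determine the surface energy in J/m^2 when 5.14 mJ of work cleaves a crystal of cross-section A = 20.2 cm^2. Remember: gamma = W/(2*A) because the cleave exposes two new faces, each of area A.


Convert: A = 20.2 cm^2 = 0.00202 m^2, W = 5.14 mJ = 0.00514 J
Cleaving exposes two faces of area A, so total new surface = 2*A and gamma = W / (2*A)
gamma = 0.00514 / (2 * 0.00202)
gamma = 1.272 J/m^2

1.272


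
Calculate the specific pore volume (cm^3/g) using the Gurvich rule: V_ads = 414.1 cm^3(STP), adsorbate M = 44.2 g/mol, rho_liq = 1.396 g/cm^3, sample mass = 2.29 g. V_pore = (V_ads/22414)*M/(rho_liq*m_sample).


Moles adsorbed n = V_ads / 22414 = 414.1 / 22414 = 1.847506e-02 mol
Liquid volume V_liq = n * M / rho_liq = 1.847506e-02 * 44.2 / 1.396 = 0.58496 cm^3
Specific pore volume V_pore = V_liq / m_sample = 0.58496 / 2.29
V_pore = 0.2554 cm^3/g

0.2554


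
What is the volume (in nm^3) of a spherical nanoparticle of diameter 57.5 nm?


Radius r = 57.5/2 = 28.75 nm
Volume V = (4/3) * pi * r^3
V = (4/3) * pi * (28.75)^3
V = 99541.04 nm^3

99541.04


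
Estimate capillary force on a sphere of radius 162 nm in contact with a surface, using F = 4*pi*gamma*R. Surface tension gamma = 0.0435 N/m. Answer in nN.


Convert radius: R = 162 nm = 1.62e-07 m
F = 4 * pi * gamma * R
F = 4 * pi * 0.0435 * 1.62e-07
F = 8.85552e-08 N = 88.5552 nN

88.5552


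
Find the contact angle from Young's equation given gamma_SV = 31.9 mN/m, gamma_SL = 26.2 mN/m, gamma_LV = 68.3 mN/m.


cos(theta) = (gamma_SV - gamma_SL) / gamma_LV
cos(theta) = (31.9 - 26.2) / 68.3
cos(theta) = 0.083455
theta = arccos(0.083455) = 85.21 degrees

85.21


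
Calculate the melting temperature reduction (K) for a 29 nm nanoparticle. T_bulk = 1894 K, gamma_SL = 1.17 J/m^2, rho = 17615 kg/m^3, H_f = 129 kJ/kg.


Radius R = 29/2 = 14.5 nm = 1.45e-08 m
Convert H_f = 129 kJ/kg = 129000 J/kg
dT = 2 * gamma_SL * T_bulk / (rho * H_f * R)
dT = 2 * 1.17 * 1894 / (17615 * 129000 * 1.45e-08)
dT = 134.5 K

134.5


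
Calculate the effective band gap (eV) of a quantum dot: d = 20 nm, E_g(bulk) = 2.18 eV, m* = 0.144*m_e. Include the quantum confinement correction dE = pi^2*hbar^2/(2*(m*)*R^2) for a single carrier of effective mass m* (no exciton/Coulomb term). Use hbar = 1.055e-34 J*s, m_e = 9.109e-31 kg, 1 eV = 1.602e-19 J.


Radius R = 20/2 nm = 1e-08 m
Confinement energy dE = pi^2 * hbar^2 / (2 * m_eff * m_e * R^2)
dE = pi^2 * (1.055e-34)^2 / (2 * 0.144 * 9.109e-31 * (1e-08)^2) J, divided by 1.602e-19 J/eV
dE = 0.0261 eV
Total band gap = E_g(bulk) + dE = 2.18 + 0.0261 = 2.2061 eV

2.2061


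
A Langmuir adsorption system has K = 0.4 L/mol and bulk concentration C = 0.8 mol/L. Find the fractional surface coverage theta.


Langmuir isotherm: theta = K*C / (1 + K*C)
K*C = 0.4 * 0.8 = 0.32
theta = 0.32 / (1 + 0.32) = 0.32 / 1.32
theta = 0.2424

0.2424


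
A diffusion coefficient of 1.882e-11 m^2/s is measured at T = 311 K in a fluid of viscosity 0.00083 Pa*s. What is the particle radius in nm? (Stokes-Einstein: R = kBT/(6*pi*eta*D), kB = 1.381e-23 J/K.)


Stokes-Einstein: R = kB*T / (6*pi*eta*D)
R = 1.381e-23 * 311 / (6 * pi * 0.00083 * 1.882e-11)
R = 1.45866e-08 m = 14.59 nm

14.59


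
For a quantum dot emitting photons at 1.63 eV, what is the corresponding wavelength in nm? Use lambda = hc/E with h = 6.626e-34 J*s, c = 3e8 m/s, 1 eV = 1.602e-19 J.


Convert energy: E = 1.63 eV = 1.63 * 1.602e-19 = 2.61126e-19 J
lambda = h*c / E = 6.626e-34 * 3e8 / 2.61126e-19
lambda = 7.61242e-07 m = 761.2 nm

761.2


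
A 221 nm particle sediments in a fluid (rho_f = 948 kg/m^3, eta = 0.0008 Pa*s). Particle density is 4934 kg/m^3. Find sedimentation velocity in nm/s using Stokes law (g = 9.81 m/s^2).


Radius R = 221/2 nm = 1.105e-07 m
Density difference = 4934 - 948 = 3986 kg/m^3
v = 2 * R^2 * (rho_p - rho_f) * g / (9 * eta)
v = 2 * (1.105e-07)^2 * 3986 * 9.81 / (9 * 0.0008)
v = 1.32626e-07 m/s = 132.6259 nm/s

132.6259


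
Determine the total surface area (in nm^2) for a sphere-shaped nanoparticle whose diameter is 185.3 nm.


Radius r = 185.3/2 = 92.65 nm
Surface area SA = 4 * pi * r^2
SA = 4 * pi * (92.65)^2
SA = 107870.01 nm^2

107870.01


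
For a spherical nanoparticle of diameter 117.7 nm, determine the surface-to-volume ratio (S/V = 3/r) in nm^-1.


Radius r = 117.7/2 = 58.85 nm
S/V = 3 / r = 3 / 58.85
S/V = 0.051 nm^-1

0.051


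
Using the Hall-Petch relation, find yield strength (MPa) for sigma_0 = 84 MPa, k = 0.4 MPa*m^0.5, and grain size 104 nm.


d = 104 nm = 1.04e-07 m
sqrt(d) = 0.0003224903
Hall-Petch contribution = k / sqrt(d) = 0.4 / 0.0003224903 = 1240.3 MPa
sigma = sigma_0 + k/sqrt(d) = 84 + 1240.3 = 1324.3 MPa

1324.3


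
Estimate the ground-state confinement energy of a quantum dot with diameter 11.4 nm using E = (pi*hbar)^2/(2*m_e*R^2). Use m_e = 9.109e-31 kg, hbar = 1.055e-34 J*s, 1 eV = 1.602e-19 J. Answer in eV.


Radius R = 11.4/2 = 5.7 nm = 5.7e-09 m
E = (pi * 1.055e-34)^2 / (2 * 9.109e-31 * (5.7e-09)^2)
E(J) = 1.8559e-21
E = E(J) / 1.602e-19 = 0.0116 eV

0.0116


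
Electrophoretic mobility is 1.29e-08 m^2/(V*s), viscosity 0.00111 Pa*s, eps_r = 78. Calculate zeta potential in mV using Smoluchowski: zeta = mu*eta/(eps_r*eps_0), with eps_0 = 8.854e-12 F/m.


Smoluchowski equation: zeta = mu * eta / (eps_r * eps_0)
zeta = 1.29e-08 * 0.00111 / (78 * 8.854e-12)
zeta = 0.020734 V = 20.73 mV

20.73


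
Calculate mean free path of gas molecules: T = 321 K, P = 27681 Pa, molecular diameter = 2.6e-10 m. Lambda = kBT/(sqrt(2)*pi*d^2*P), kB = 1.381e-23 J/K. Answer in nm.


Mean free path: lambda = kB*T / (sqrt(2) * pi * d^2 * P)
lambda = 1.381e-23 * 321 / (sqrt(2) * pi * (2.6e-10)^2 * 27681)
lambda = 5.33219e-07 m
lambda = 533.22 nm

533.22


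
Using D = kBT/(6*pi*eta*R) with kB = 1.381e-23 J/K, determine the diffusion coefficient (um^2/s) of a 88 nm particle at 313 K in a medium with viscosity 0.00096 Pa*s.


Radius R = 88/2 = 44 nm = 4.4e-08 m
D = kB*T / (6*pi*eta*R)
D = 1.381e-23 * 313 / (6 * pi * 0.00096 * 4.4e-08)
D = 5.42891e-12 m^2/s = 5.429 um^2/s

5.429


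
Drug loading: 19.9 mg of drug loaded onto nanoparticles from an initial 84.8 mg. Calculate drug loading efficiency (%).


Drug loading efficiency = (drug loaded / drug initial) * 100
DLE = 19.9 / 84.8 * 100
DLE = 0.2347 * 100
DLE = 23.47%

23.47


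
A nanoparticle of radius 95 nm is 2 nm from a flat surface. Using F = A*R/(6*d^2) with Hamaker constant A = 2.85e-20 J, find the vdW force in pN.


Convert to SI: R = 95 nm = 9.5e-08 m, d = 2 nm = 2e-09 m
F = A * R / (6 * d^2)
F = 2.85e-20 * 9.5e-08 / (6 * (2e-09)^2)
F = 1.12812e-10 N = 112.812 pN

112.812


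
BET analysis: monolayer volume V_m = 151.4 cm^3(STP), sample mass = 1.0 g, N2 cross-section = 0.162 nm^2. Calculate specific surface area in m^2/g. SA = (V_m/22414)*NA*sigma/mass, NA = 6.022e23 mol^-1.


Number of moles in monolayer = V_m / 22414 = 151.4 / 22414 = 0.00675471
Number of molecules = moles * NA = 0.00675471 * 6.022e23
SA = molecules * sigma / mass
SA = (151.4 / 22414) * 6.022e23 * 0.162e-18 / 1.0
SA = 659.0 m^2/g

659.0


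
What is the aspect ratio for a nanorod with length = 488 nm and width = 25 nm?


Aspect ratio AR = length / diameter
AR = 488 / 25
AR = 19.52

19.52


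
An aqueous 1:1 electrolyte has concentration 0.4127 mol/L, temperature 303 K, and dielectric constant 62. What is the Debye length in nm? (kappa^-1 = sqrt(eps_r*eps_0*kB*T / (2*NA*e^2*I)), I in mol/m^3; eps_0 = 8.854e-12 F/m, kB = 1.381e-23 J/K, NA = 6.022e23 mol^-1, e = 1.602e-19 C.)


Ionic strength I = 0.4127 * 1^2 * 1000 = 412.7 mol/m^3
kappa^-1 = sqrt(62 * 8.854e-12 * 1.381e-23 * 303 / (2 * 6.022e23 * (1.602e-19)^2 * 412.7))
kappa^-1 = 0.424 nm

0.424


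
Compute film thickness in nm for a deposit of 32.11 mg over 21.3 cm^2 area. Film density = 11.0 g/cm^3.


Convert: m = 32.11 mg = 3.2110e-05 kg, A = 21.3 cm^2 = 2.1300e-03 m^2, rho = 11.0 g/cm^3 = 11000 kg/m^3
t = m / (A * rho)
t = 3.2110e-05 / (2.1300e-03 * 11000)
t = 1.3705e-06 m = 1370.5 nm

1370.5


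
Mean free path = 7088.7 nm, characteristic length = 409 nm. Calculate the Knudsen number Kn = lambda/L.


Knudsen number Kn = lambda / L
Kn = 7088.7 / 409
Kn = 17.3318

17.3318


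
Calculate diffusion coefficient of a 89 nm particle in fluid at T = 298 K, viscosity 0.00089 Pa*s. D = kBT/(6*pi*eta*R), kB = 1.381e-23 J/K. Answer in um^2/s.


Radius R = 89/2 = 44.5 nm = 4.45e-08 m
D = kB*T / (6*pi*eta*R)
D = 1.381e-23 * 298 / (6 * pi * 0.00089 * 4.45e-08)
D = 5.51263e-12 m^2/s = 5.513 um^2/s

5.513


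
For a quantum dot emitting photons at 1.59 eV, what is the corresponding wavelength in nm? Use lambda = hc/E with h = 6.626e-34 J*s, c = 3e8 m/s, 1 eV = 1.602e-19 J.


Convert energy: E = 1.59 eV = 1.59 * 1.602e-19 = 2.54718e-19 J
lambda = h*c / E = 6.626e-34 * 3e8 / 2.54718e-19
lambda = 7.80392e-07 m = 780.4 nm

780.4


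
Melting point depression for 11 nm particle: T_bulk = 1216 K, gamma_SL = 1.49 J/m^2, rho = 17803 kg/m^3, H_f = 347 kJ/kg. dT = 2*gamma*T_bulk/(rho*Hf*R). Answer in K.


Radius R = 11/2 = 5.5 nm = 5.5e-09 m
Convert H_f = 347 kJ/kg = 347000 J/kg
dT = 2 * gamma_SL * T_bulk / (rho * H_f * R)
dT = 2 * 1.49 * 1216 / (17803 * 347000 * 5.5e-09)
dT = 106.7 K

106.7


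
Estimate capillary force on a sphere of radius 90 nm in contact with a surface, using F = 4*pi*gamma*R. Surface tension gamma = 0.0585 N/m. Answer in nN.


Convert radius: R = 90 nm = 9e-08 m
F = 4 * pi * gamma * R
F = 4 * pi * 0.0585 * 9e-08
F = 6.61619e-08 N = 66.1619 nN

66.1619


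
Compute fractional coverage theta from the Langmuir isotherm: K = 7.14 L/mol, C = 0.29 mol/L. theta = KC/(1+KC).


Langmuir isotherm: theta = K*C / (1 + K*C)
K*C = 7.14 * 0.29 = 2.0706
theta = 2.0706 / (1 + 2.0706) = 2.0706 / 3.0706
theta = 0.6743

0.6743


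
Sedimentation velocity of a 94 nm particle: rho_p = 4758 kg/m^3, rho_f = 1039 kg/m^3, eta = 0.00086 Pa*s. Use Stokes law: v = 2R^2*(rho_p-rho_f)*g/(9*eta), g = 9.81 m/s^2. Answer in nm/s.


Radius R = 94/2 nm = 4.7e-08 m
Density difference = 4758 - 1039 = 3719 kg/m^3
v = 2 * R^2 * (rho_p - rho_f) * g / (9 * eta)
v = 2 * (4.7e-08)^2 * 3719 * 9.81 / (9 * 0.00086)
v = 2.08248e-08 m/s = 20.8248 nm/s

20.8248


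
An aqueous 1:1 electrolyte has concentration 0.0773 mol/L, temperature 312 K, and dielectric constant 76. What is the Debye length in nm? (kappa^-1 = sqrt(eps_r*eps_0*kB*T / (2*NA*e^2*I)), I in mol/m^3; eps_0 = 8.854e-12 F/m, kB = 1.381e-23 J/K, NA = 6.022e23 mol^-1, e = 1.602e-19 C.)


Ionic strength I = 0.0773 * 1^2 * 1000 = 77.3 mol/m^3
kappa^-1 = sqrt(76 * 8.854e-12 * 1.381e-23 * 312 / (2 * 6.022e23 * (1.602e-19)^2 * 77.3))
kappa^-1 = 1.102 nm

1.102


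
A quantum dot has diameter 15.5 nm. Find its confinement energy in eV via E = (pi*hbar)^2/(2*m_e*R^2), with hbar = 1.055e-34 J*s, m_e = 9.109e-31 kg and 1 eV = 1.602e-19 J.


Radius R = 15.5/2 = 7.75 nm = 7.75e-09 m
E = (pi * 1.055e-34)^2 / (2 * 9.109e-31 * (7.75e-09)^2)
E(J) = 1.00392e-21
E = E(J) / 1.602e-19 = 0.0063 eV

0.0063


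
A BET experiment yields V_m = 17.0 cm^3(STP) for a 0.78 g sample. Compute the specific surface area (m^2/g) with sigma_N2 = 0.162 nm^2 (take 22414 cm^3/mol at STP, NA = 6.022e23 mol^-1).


Number of moles in monolayer = V_m / 22414 = 17.0 / 22414 = 0.00075845
Number of molecules = moles * NA = 0.00075845 * 6.022e23
SA = molecules * sigma / mass
SA = (17.0 / 22414) * 6.022e23 * 0.162e-18 / 0.78
SA = 94.9 m^2/g

94.9


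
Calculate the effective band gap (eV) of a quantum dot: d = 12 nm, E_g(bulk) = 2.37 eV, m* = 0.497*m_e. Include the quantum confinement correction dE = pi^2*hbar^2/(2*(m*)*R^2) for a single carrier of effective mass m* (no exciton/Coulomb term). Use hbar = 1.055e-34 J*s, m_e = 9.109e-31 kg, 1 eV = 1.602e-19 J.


Radius R = 12/2 nm = 6e-09 m
Confinement energy dE = pi^2 * hbar^2 / (2 * m_eff * m_e * R^2)
dE = pi^2 * (1.055e-34)^2 / (2 * 0.497 * 9.109e-31 * (6e-09)^2) J, divided by 1.602e-19 J/eV
dE = 0.021 eV
Total band gap = E_g(bulk) + dE = 2.37 + 0.021 = 2.391 eV

2.391


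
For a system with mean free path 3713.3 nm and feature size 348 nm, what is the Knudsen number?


Knudsen number Kn = lambda / L
Kn = 3713.3 / 348
Kn = 10.6704

10.6704


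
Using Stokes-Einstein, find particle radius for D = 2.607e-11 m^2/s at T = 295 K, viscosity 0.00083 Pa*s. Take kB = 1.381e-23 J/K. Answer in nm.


Stokes-Einstein: R = kB*T / (6*pi*eta*D)
R = 1.381e-23 * 295 / (6 * pi * 0.00083 * 2.607e-11)
R = 9.98839e-09 m = 9.99 nm

9.99


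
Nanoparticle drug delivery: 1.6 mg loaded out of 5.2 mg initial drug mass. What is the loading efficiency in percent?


Drug loading efficiency = (drug loaded / drug initial) * 100
DLE = 1.6 / 5.2 * 100
DLE = 0.3077 * 100
DLE = 30.77%

30.77


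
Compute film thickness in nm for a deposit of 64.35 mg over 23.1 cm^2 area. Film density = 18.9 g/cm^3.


Convert: m = 64.35 mg = 6.4350e-05 kg, A = 23.1 cm^2 = 2.3100e-03 m^2, rho = 18.9 g/cm^3 = 18900 kg/m^3
t = m / (A * rho)
t = 6.4350e-05 / (2.3100e-03 * 18900)
t = 1.4739e-06 m = 1473.9 nm

1473.9


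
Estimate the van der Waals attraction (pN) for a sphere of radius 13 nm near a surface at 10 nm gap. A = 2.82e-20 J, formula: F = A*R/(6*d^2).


Convert to SI: R = 13 nm = 1.3e-08 m, d = 10 nm = 1e-08 m
F = A * R / (6 * d^2)
F = 2.82e-20 * 1.3e-08 / (6 * (1e-08)^2)
F = 6.11e-13 N = 0.611 pN

0.611


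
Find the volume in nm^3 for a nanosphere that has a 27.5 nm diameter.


Radius r = 27.5/2 = 13.75 nm
Volume V = (4/3) * pi * r^3
V = (4/3) * pi * (13.75)^3
V = 10889.22 nm^3

10889.22


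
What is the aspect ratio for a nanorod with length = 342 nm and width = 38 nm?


Aspect ratio AR = length / diameter
AR = 342 / 38
AR = 9.0

9.0


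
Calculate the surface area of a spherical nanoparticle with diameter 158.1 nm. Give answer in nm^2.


Radius r = 158.1/2 = 79.05 nm
Surface area SA = 4 * pi * r^2
SA = 4 * pi * (79.05)^2
SA = 78526.02 nm^2

78526.02


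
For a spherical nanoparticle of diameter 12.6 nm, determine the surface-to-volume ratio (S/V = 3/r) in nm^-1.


Radius r = 12.6/2 = 6.3 nm
S/V = 3 / r = 3 / 6.3
S/V = 0.4762 nm^-1

0.4762


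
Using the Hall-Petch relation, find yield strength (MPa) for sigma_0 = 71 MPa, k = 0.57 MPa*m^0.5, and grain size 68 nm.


d = 68 nm = 6.8e-08 m
sqrt(d) = 0.0002607681
Hall-Petch contribution = k / sqrt(d) = 0.57 / 0.0002607681 = 2185.9 MPa
sigma = sigma_0 + k/sqrt(d) = 71 + 2185.9 = 2256.9 MPa

2256.9


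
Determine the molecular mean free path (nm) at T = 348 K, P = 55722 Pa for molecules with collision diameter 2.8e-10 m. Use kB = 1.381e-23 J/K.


Mean free path: lambda = kB*T / (sqrt(2) * pi * d^2 * P)
lambda = 1.381e-23 * 348 / (sqrt(2) * pi * (2.8e-10)^2 * 55722)
lambda = 2.47608e-07 m
lambda = 247.61 nm

247.61


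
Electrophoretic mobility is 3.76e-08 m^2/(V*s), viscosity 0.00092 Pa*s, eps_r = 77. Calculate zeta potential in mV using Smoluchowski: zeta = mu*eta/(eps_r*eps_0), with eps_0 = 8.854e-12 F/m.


Smoluchowski equation: zeta = mu * eta / (eps_r * eps_0)
zeta = 3.76e-08 * 0.00092 / (77 * 8.854e-12)
zeta = 0.050739 V = 50.74 mV

50.74


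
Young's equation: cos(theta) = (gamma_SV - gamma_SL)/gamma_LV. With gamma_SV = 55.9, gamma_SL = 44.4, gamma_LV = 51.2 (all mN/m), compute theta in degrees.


cos(theta) = (gamma_SV - gamma_SL) / gamma_LV
cos(theta) = (55.9 - 44.4) / 51.2
cos(theta) = 0.224609
theta = arccos(0.224609) = 77.02 degrees

77.02


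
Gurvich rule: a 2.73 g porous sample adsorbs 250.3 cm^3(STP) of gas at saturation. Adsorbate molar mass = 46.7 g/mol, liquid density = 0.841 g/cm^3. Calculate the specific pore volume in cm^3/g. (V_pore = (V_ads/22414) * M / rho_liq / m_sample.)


Moles adsorbed n = V_ads / 22414 = 250.3 / 22414 = 1.116713e-02 mol
Liquid volume V_liq = n * M / rho_liq = 1.116713e-02 * 46.7 / 0.841 = 0.62010 cm^3
Specific pore volume V_pore = V_liq / m_sample = 0.62010 / 2.73
V_pore = 0.2271 cm^3/g

0.2271


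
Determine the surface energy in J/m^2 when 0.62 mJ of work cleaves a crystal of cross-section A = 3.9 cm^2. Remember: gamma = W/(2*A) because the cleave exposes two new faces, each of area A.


Convert: A = 3.9 cm^2 = 0.00039 m^2, W = 0.62 mJ = 0.00062 J
Cleaving exposes two faces of area A, so total new surface = 2*A and gamma = W / (2*A)
gamma = 0.00062 / (2 * 0.00039)
gamma = 0.795 J/m^2

0.795


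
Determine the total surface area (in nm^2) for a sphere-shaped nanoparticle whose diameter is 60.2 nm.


Radius r = 60.2/2 = 30.1 nm
Surface area SA = 4 * pi * r^2
SA = 4 * pi * (30.1)^2
SA = 11385.26 nm^2

11385.26


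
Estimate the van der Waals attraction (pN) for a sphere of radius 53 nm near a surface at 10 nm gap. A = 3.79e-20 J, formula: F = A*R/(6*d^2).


Convert to SI: R = 53 nm = 5.3e-08 m, d = 10 nm = 1e-08 m
F = A * R / (6 * d^2)
F = 3.79e-20 * 5.3e-08 / (6 * (1e-08)^2)
F = 3.34783e-12 N = 3.348 pN

3.348


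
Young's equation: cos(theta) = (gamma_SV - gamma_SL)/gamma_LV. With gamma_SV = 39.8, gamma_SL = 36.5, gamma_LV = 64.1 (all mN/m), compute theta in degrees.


cos(theta) = (gamma_SV - gamma_SL) / gamma_LV
cos(theta) = (39.8 - 36.5) / 64.1
cos(theta) = 0.051482
theta = arccos(0.051482) = 87.05 degrees

87.05


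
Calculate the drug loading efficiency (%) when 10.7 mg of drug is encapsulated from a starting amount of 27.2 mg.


Drug loading efficiency = (drug loaded / drug initial) * 100
DLE = 10.7 / 27.2 * 100
DLE = 0.3934 * 100
DLE = 39.34%

39.34


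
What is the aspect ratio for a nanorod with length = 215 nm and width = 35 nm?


Aspect ratio AR = length / diameter
AR = 215 / 35
AR = 6.14

6.14


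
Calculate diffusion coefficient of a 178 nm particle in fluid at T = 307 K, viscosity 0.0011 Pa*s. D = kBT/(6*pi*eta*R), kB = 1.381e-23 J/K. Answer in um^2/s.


Radius R = 178/2 = 89 nm = 8.9e-08 m
D = kB*T / (6*pi*eta*R)
D = 1.381e-23 * 307 / (6 * pi * 0.0011 * 8.9e-08)
D = 2.29746e-12 m^2/s = 2.297 um^2/s

2.297


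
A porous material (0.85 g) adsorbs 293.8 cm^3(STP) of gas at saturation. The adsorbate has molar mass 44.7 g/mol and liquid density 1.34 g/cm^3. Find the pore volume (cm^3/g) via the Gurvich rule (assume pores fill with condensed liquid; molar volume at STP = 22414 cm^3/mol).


Moles adsorbed n = V_ads / 22414 = 293.8 / 22414 = 1.310788e-02 mol
Liquid volume V_liq = n * M / rho_liq = 1.310788e-02 * 44.7 / 1.34 = 0.43726 cm^3
Specific pore volume V_pore = V_liq / m_sample = 0.43726 / 0.85
V_pore = 0.5144 cm^3/g

0.5144
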